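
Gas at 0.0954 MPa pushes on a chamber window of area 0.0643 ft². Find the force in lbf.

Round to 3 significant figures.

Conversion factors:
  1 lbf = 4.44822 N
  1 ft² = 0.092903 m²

128 lbf

0.0954 MPa × 1000000 = 95400 Pa
0.0643 ft² × 0.092903 = 0.00597366 m²
F = P × A = 95400 Pa × 0.00597366 m² = 569.887 N
569.887 N ÷ (4.44822 N/lbf) = 128.116 lbf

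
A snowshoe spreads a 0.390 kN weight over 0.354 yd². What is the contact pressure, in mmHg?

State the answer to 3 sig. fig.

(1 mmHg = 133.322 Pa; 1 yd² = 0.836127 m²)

0.390 kN × 1000 = 390 N
0.354 yd² × 0.836127 = 0.295989 m²
P = F / A = 390 N / 0.295989 m² = 1317.62 Pa
1317.62 Pa ÷ (133.322 Pa/mmHg) = 9.88299 mmHg

9.88 mmHg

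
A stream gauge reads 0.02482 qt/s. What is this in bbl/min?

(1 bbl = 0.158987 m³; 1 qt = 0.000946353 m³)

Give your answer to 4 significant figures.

0.02482 qt/s × 0.000946353 m³/qt = 2.34885×10⁻⁵ m³/s
2.34885×10⁻⁵ m³/s ÷ 0.158987 m³/bbl × 60 s/min = 0.00886431 bbl/min

0.008864 bbl/min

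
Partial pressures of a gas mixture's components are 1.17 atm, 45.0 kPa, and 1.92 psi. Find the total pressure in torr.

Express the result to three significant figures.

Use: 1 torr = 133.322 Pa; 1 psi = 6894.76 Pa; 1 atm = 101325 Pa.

1.17 atm × 101325 = 118550 Pa
45.0 kPa × 1000 = 45000 Pa
1.92 psi × 6894.76 = 13237.9 Pa
Total: 118550 + 45000 + 13237.9 = 176788 Pa
In torr: 176788 / 133.322 = 1326.02 torr

1330 torr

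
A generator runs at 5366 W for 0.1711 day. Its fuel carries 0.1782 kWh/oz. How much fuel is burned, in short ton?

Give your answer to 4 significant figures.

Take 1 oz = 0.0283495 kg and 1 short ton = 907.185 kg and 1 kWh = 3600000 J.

0.003864 short ton

0.1711 day → 14783 s
E = P × t = 5366 × 14783 = 7.93256×10⁷ J
0.1782 kWh/oz → 2.2629×10⁷ J/kg
m = E / e_s = 7.93256×10⁷ / 2.2629×10⁷ = 3.50548 kg
In short ton: 3.50548 / 907.185 = 0.00386413 short ton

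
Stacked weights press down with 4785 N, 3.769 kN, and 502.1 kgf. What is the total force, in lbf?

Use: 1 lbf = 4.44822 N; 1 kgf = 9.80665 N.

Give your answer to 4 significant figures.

4785 N (already N)
3.769 kN × 1000 = 3769 N
502.1 kgf × 9.80665 = 4923.92 N
Combined: 4785 + 3769 + 4923.92 = 13477.9 N
In lbf: 13477.9 / 4.44822 = 3029.95 lbf

3030 lbf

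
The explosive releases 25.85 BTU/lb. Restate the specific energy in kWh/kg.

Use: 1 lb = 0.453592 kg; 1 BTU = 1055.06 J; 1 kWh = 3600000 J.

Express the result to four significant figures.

25.85 BTU/lb × 1055.06 J/BTU ÷ 0.453592 kg/lb = 60127.4 J/kg
60127.4 J/kg ÷ 3600000 J/kWh = 0.0167021 kWh/kg

0.01670 kWh/kg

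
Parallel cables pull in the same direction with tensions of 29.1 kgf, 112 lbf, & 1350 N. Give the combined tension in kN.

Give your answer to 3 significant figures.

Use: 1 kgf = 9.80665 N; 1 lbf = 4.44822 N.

2.13 kN

29.1 kgf × 9.80665 = 285.374 N
112 lbf × 4.44822 = 498.201 N
1350 N (already N)
Combined: 285.374 + 498.201 + 1350 = 2133.57 N
In kN: 2133.57 / 1000 = 2.13357 kN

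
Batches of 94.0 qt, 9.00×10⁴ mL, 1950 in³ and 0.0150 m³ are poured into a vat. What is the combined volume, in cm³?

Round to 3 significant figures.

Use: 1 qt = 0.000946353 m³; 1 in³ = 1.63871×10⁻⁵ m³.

2.26×10⁵ cm³

94.0 qt × 0.000946353 = 0.0889572 m³
9.00×10⁴ mL × 10⁻⁶ = 0.09 m³
1950 in³ × 1.63871×10⁻⁵ = 0.0319548 m³
0.0150 m³ (already m³)
Sum: 0.0889572 + 0.09 + 0.0319548 + 0.015 = 0.225912 m³
In cm³: 0.225912 / 10⁻⁶ = 225912 cm³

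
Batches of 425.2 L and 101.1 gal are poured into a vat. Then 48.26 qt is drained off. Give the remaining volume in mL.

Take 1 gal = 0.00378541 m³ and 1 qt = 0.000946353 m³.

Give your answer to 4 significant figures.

425.2 L × 0.001 → 0.4252 m³
101.1 gal × 0.00378541 → 0.382705 m³
48.26 qt × 0.000946353 → 0.045671 m³
Sum: 0.4252 + 0.382705 − 0.045671 = 0.762234 m³
In mL: 0.762234 / 10⁻⁶ = 762234 mL

7.622×10⁵ mL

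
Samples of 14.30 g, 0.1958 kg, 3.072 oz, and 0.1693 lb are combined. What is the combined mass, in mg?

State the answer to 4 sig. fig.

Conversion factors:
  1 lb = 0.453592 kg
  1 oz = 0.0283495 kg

3.740×10⁵ mg

14.30 g × 0.001 → 0.0143 kg
0.1958 kg (already kg)
3.072 oz × 0.0283495 → 0.0870897 kg
0.1693 lb × 0.453592 → 0.0767931 kg
Total: 0.0143 + 0.1958 + 0.0870897 + 0.0767931 = 0.373983 kg
In mg: 0.373983 / 10⁻⁶ = 373983 mg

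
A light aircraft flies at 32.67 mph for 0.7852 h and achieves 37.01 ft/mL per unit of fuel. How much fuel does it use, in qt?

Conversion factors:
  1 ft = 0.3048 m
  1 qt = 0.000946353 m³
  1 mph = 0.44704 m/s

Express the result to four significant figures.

3.867 qt

32.67 mph → 14.6048 m/s
0.7852 h → 2826.72 s
d = v × t = 14.6048 × 2826.72 = 41283.7 m
37.01 ft/mL → 1.12806×10⁷ m/m³
V = d / (distance per unit fuel) = 41283.7 / 1.12806×10⁷ = 0.00365971 m³
In qt: 0.00365971 / 0.000946353 = 3.86717 qt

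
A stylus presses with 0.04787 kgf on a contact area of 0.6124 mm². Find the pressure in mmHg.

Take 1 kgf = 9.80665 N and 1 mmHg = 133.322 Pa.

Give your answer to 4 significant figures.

0.04787 kgf × 9.80665 → 0.469444 N
0.6124 mm² × 10⁻⁶ → 6.124×10⁻⁷ m²
P = F / A = 0.469444 N / 6.124×10⁻⁷ m² = 766564 Pa
766564 Pa ÷ (133.322 Pa/mmHg) = 5749.72 mmHg

5750 mmHg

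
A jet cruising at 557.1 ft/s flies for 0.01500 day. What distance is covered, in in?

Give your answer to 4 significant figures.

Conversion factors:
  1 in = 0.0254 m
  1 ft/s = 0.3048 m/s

557.1 ft/s × 0.3048 → 169.804 m/s
0.01500 day × 86400 → 1296 s
d = v × t = 169.804 m/s × 1296 s = 220066 m
220066 m ÷ (0.0254 m/in) = 8.66402×10⁶ in

8.664×10⁶ in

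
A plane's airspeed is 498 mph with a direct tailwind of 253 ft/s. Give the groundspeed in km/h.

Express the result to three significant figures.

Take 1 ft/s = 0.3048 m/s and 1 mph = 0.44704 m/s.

498 mph × 0.44704 = 222.626 m/s
253 ft/s × 0.3048 = 77.1144 m/s
Sum: 222.626 + 77.1144 = 299.74 m/s
In km/h: 299.74 / (1/3.6) = 1079.06 km/h

1080 km/h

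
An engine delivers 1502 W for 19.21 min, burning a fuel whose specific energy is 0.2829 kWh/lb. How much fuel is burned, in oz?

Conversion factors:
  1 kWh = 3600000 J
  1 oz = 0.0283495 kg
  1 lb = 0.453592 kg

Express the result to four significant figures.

27.20 oz

19.21 min → 1152.6 s
E = P × t = 1502 × 1152.6 = 1.73121×10⁶ J
0.2829 kWh/lb → 2.24528×10⁶ J/kg
m = E / e_s = 1.73121×10⁶ / 2.24528×10⁶ = 0.771044 kg
In oz: 0.771044 / 0.0283495 = 27.1978 oz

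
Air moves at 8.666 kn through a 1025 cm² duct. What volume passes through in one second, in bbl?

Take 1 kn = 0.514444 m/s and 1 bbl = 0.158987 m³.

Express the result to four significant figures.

2.874 bbl

8.666 kn × 0.514444 = 4.45817 m/s
1025 cm² × 0.0001 = 0.1025 m²
V = v × A × t = 4.45817 m/s × 0.1025 m² × 1 s = 0.456962 m³
0.456962 m³ ÷ (0.158987 m³/bbl) = 2.87421 bbl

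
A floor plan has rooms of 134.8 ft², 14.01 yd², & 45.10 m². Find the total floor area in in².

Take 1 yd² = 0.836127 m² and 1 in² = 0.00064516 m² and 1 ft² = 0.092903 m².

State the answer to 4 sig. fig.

1.075×10⁵ in²

134.8 ft² × 0.092903 = 12.5233 m²
14.01 yd² × 0.836127 = 11.7141 m²
45.10 m² (already m²)
Total: 12.5233 + 11.7141 + 45.1 = 69.3374 m²
In in²: 69.3374 / 0.00064516 = 107473 in²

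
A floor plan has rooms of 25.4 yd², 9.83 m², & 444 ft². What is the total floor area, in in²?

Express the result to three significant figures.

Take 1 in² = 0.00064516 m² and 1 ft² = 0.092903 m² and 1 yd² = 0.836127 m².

25.4 yd² × 0.836127 = 21.2376 m²
9.83 m² (already m²)
444 ft² × 0.092903 = 41.2489 m²
Sum: 21.2376 + 9.83 + 41.2489 = 72.3165 m²
In in²: 72.3165 / 0.00064516 = 112091 in²

1.12×10⁵ in²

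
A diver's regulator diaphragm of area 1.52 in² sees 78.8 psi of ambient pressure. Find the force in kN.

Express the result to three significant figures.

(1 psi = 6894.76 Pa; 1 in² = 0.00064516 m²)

78.8 psi × 6894.76 = 543307 Pa
1.52 in² × 0.00064516 = 9.80643×10⁻⁴ m²
F = P × A = 543307 Pa × 9.80643×10⁻⁴ m² = 532.79 N
532.79 N ÷ (1000 N/kN) = 0.53279 kN

0.533 kN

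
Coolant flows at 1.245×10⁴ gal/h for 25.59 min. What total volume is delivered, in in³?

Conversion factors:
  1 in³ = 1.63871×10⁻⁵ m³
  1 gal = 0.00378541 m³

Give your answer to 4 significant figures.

1.245×10⁴ gal/h → 0.0130912 m³/s
25.59 min → 1535.4 s
V = Q × t = 0.0130912 × 1535.4 = 20.1002 m³
In in³: 20.1002 / 1.63871×10⁻⁵ = 1.22659×10⁶ in³

1.227×10⁶ in³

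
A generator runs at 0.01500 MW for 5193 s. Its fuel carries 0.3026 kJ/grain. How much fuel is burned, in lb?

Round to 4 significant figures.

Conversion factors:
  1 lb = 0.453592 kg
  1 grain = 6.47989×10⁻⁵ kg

36.77 lb

0.01500 MW → 15000 W
E = P × t = 15000 × 5193 = 7.7895×10⁷ J
0.3026 kJ/grain → 4.66983×10⁶ J/kg
m = E / e_s = 7.7895×10⁷ / 4.66983×10⁶ = 16.6805 kg
In lb: 16.6805 / 0.453592 = 36.7742 lb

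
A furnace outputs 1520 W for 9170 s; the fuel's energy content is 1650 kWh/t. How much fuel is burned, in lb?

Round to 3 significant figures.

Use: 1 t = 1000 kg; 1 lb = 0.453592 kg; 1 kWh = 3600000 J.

E = P × t = 1520 × 9170 = 1.39384×10⁷ J
1650 kWh/t → 5.94×10⁶ J/kg
m = E / e_s = 1.39384×10⁷ / 5.94×10⁶ = 2.34653 kg
In lb: 2.34653 / 0.453592 = 5.17322 lb

5.17 lb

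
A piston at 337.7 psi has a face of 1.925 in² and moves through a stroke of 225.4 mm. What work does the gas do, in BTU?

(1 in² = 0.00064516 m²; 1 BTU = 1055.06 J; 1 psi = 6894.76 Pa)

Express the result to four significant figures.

337.7 psi → 2.32836×10⁶ Pa
1.925 in² → 0.00124193 m²
F = P × A = 2.32836×10⁶ × 0.00124193 = 2891.66 N
225.4 mm → 0.2254 m
W = F × d = 2891.66 × 0.2254 = 651.78 J
In BTU: 651.78 / 1055.06 = 0.617766 BTU

0.6178 BTU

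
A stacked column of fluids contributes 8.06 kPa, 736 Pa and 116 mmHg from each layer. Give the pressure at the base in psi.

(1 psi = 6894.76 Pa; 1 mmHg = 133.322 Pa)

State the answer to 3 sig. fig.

8.06 kPa × 1000 = 8060 Pa
736 Pa (already Pa)
116 mmHg × 133.322 = 15465.4 Pa
Combined: 8060 + 736 + 15465.4 = 24261.4 Pa
In psi: 24261.4 / 6894.76 = 3.51882 psi

3.52 psi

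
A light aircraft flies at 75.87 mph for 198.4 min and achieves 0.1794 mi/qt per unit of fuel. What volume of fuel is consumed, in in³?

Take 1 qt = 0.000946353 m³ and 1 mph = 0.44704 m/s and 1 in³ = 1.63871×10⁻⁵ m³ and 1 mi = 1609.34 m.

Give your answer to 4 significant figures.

8.076×10⁴ in³

75.87 mph → 33.9169 m/s
198.4 min → 11904 s
d = v × t = 33.9169 × 11904 = 403747 m
0.1794 mi/qt → 305082 m/m³
V = d / (distance per unit fuel) = 403747 / 305082 = 1.3234 m³
In in³: 1.3234 / 1.63871×10⁻⁵ = 80758.6 in³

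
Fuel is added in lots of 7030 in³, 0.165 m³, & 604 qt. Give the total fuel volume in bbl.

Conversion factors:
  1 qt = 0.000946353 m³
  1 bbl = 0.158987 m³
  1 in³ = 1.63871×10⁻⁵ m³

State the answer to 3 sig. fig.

5.36 bbl

7030 in³ × 1.63871×10⁻⁵ = 0.115201 m³
0.165 m³ (already m³)
604 qt × 0.000946353 = 0.571597 m³
Total: 0.115201 + 0.165 + 0.571597 = 0.851798 m³
In bbl: 0.851798 / 0.158987 = 5.35766 bbl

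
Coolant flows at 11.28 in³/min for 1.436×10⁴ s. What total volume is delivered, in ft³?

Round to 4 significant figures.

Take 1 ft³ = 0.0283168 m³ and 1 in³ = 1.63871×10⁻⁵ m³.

1.562 ft³

11.28 in³/min → 3.08077×10⁻⁶ m³/s
V = Q × t = 3.08077×10⁻⁶ × 14360 = 0.0442399 m³
In ft³: 0.0442399 / 0.0283168 = 1.56232 ft³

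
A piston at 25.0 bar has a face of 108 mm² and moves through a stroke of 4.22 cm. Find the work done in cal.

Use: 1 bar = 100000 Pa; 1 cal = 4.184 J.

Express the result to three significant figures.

2.72 cal

25.0 bar → 2.5×10⁶ Pa
108 mm² → 1.08×10⁻⁴ m²
F = P × A = 2.5×10⁶ × 1.08×10⁻⁴ = 270 N
4.22 cm → 0.0422 m
W = F × d = 270 × 0.0422 = 11.394 J
In cal: 11.394 / 4.184 = 2.72323 cal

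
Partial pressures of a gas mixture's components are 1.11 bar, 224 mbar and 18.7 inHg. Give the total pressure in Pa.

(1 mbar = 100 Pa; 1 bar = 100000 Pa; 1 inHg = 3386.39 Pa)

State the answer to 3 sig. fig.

1.11 bar × 100000 → 111000 Pa
224 mbar × 100 → 22400 Pa
18.7 inHg × 3386.39 → 63325.5 Pa
Sum: 111000 + 22400 + 63325.5 = 196726 Pa

1.97×10⁵ Pa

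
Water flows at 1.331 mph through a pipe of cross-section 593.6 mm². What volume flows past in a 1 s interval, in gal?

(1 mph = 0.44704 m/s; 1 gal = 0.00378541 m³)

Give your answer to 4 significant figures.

1.331 mph × 0.44704 = 0.59501 m/s
593.6 mm² × 10⁻⁶ = 5.936×10⁻⁴ m²
V = v × A × t = 0.59501 m/s × 5.936×10⁻⁴ m² × 1 s = 3.53198×10⁻⁴ m³
3.53198×10⁻⁴ m³ ÷ (0.00378541 m³/gal) = 0.0933051 gal

0.09331 gal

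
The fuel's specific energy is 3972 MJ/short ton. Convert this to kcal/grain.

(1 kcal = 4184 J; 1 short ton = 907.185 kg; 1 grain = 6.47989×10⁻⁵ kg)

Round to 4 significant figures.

3972 MJ/short ton × 1000000 J/MJ ÷ 907.185 kg/short ton = 4.37838×10⁶ J/kg
4.37838×10⁶ J/kg ÷ 4184 J/kcal × 6.47989×10⁻⁵ kg/grain = 0.0678093 kcal/grain

0.06781 kcal/grain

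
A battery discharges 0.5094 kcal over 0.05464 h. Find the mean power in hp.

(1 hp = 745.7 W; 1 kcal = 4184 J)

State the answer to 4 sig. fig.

0.5094 kcal × 4184 → 2131.33 J
0.05464 h × 3600 → 196.704 s
P = E / t = 2131.33 J / 196.704 s = 10.8352 W
10.8352 W ÷ (745.7 W/hp) = 0.0145302 hp

0.01453 hp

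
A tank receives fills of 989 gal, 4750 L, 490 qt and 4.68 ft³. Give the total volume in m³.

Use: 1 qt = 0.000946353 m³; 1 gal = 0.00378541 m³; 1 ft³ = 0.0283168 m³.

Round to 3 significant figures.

9.09 m³

989 gal × 0.00378541 = 3.74377 m³
4750 L × 0.001 = 4.75 m³
490 qt × 0.000946353 = 0.463713 m³
4.68 ft³ × 0.0283168 = 0.132523 m³
Sum: 3.74377 + 4.75 + 0.463713 + 0.132523 = 9.09001 m³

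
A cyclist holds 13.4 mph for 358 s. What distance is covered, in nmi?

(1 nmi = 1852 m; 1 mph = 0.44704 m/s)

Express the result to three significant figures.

13.4 mph × 0.44704 = 5.99034 m/s
d = v × t = 5.99034 m/s × 358 s = 2144.54 m
2144.54 m ÷ (1852 m/nmi) = 1.15796 nmi

1.16 nmi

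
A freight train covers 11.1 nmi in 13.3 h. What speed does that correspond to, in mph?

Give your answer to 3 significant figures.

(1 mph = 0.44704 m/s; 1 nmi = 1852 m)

11.1 nmi × 1852 = 20557.2 m
13.3 h × 3600 = 47880 s
v = d / t = 20557.2 m / 47880 s = 0.429348 m/s
0.429348 m/s ÷ (0.44704 m/s/mph) = 0.960424 mph

0.960 mph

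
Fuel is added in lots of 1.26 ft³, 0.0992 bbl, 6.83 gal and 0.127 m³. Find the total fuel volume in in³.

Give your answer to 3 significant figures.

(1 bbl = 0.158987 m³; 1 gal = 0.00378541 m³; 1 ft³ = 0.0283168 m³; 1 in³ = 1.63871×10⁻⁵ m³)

1.25×10⁴ in³

1.26 ft³ × 0.0283168 = 0.0356792 m³
0.0992 bbl × 0.158987 = 0.0157715 m³
6.83 gal × 0.00378541 = 0.0258544 m³
0.127 m³ (already m³)
Total: 0.0356792 + 0.0157715 + 0.0258544 + 0.127 = 0.204305 m³
In in³: 0.204305 / 1.63871×10⁻⁵ = 12467.4 in³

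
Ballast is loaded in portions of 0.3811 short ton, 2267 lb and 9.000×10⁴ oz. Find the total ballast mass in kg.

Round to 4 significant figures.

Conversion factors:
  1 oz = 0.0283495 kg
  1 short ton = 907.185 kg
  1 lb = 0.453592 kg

3925 kg

0.3811 short ton × 907.185 → 345.728 kg
2267 lb × 0.453592 → 1028.29 kg
9.000×10⁴ oz × 0.0283495 → 2551.46 kg
Sum: 345.728 + 1028.29 + 2551.46 = 3925.48 kg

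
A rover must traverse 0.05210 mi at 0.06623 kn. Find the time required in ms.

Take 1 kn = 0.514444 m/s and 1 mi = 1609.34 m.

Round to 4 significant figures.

0.05210 mi × 1609.34 → 83.8466 m
0.06623 kn × 0.514444 → 0.0340716 m/s
t = d / v = 83.8466 m / 0.0340716 m/s = 2460.89 s
2460.89 s ÷ (0.001 s/ms) = 2.46089×10⁶ ms

2.461×10⁶ ms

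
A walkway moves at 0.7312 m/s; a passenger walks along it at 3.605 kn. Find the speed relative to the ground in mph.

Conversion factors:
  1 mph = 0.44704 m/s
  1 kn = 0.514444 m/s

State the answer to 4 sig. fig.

0.7312 m/s (already m/s)
3.605 kn × 0.514444 = 1.85457 m/s
Combined: 0.7312 + 1.85457 = 2.58577 m/s
In mph: 2.58577 / 0.44704 = 5.7842 mph

5.784 mph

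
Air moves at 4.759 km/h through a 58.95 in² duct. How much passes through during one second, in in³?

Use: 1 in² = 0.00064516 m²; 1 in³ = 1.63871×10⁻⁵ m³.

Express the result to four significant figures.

3068 in³

4.759 km/h × (1/3.6) = 1.32194 m/s
58.95 in² × 0.00064516 = 0.0380322 m²
V = v × A × t = 1.32194 m/s × 0.0380322 m² × 1 s = 0.0502763 m³
0.0502763 m³ ÷ (1.63871×10⁻⁵ m³/in³) = 3068.04 in³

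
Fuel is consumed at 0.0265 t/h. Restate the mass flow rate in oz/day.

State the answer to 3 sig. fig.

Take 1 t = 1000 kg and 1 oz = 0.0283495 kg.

0.0265 t/h × 1000 kg/t ÷ 3600 s/h = 0.00736111 kg/s
0.00736111 kg/s ÷ 0.0283495 kg/oz × 86400 s/day = 22434.3 oz/day

2.24×10⁴ oz/day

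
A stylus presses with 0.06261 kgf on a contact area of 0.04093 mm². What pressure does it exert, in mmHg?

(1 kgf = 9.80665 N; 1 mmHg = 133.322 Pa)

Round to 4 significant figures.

0.06261 kgf × 9.80665 → 0.613994 N
0.04093 mm² × 10⁻⁶ → 4.093×10⁻⁸ m²
P = F / A = 0.613994 N / 4.093×10⁻⁸ m² = 1.50011×10⁷ Pa
1.50011×10⁷ Pa ÷ (133.322 Pa/mmHg) = 112518 mmHg

1.125×10⁵ mmHg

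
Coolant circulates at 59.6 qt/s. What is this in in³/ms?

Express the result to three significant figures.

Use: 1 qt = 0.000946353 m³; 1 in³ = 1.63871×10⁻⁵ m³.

3.44 in³/ms

59.6 qt/s × 0.000946353 m³/qt = 0.0564026 m³/s
0.0564026 m³/s ÷ 1.63871×10⁻⁵ m³/in³ × 0.001 s/ms = 3.44189 in³/ms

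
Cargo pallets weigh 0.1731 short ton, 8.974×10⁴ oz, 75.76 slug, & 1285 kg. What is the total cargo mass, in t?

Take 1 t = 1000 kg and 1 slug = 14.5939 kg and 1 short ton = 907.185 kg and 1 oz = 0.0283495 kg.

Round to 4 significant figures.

5.092 t

0.1731 short ton × 907.185 → 157.034 kg
8.974×10⁴ oz × 0.0283495 → 2544.08 kg
75.76 slug × 14.5939 → 1105.63 kg
1285 kg (already kg)
Total: 157.034 + 2544.08 + 1105.63 + 1285 = 5091.74 kg
In t: 5091.74 / 1000 = 5.09174 t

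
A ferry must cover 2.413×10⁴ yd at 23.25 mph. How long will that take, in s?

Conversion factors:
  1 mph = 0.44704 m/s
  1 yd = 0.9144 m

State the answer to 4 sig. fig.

2.413×10⁴ yd × 0.9144 → 22064.5 m
23.25 mph × 0.44704 → 10.3937 m/s
t = d / v = 22064.5 m / 10.3937 m/s = 2122.87 s

2123 s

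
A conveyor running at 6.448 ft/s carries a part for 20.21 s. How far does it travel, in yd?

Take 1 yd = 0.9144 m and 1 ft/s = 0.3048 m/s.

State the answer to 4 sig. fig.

43.44 yd

6.448 ft/s × 0.3048 → 1.96535 m/s
d = v × t = 1.96535 m/s × 20.21 s = 39.7197 m
39.7197 m ÷ (0.9144 m/yd) = 43.438 yd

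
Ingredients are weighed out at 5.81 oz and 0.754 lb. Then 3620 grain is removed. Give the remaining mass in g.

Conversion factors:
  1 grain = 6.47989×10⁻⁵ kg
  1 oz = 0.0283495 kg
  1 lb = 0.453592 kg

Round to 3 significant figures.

5.81 oz × 0.0283495 → 0.164711 kg
0.754 lb × 0.453592 → 0.342008 kg
3620 grain × 6.47989×10⁻⁵ → 0.234572 kg
Sum: 0.164711 + 0.342008 − 0.234572 = 0.272147 kg
In g: 0.272147 / 0.001 = 272.147 g

272 g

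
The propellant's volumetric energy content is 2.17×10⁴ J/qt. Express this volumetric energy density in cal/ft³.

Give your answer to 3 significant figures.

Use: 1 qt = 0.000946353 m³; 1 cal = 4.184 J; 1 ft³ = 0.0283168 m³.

2.17×10⁴ J/qt ÷ 0.000946353 m³/qt = 2.29301×10⁷ J/m³
2.29301×10⁷ J/m³ ÷ 4.184 J/cal × 0.0283168 m³/ft³ = 155188 cal/ft³

1.55×10⁵ cal/ft³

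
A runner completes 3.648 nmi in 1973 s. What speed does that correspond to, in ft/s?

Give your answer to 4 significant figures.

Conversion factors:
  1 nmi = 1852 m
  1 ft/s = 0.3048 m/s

3.648 nmi × 1852 → 6756.1 m
v = d / t = 6756.1 m / 1973 s = 3.42428 m/s
3.42428 m/s ÷ (0.3048 m/s/ft/s) = 11.2345 ft/s

11.23 ft/s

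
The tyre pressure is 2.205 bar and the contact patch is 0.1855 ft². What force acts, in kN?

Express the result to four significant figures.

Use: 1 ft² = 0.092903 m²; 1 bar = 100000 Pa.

2.205 bar × 100000 = 220500 Pa
0.1855 ft² × 0.092903 = 0.0172335 m²
F = P × A = 220500 Pa × 0.0172335 m² = 3799.99 N
3799.99 N ÷ (1000 N/kN) = 3.79999 kN

3.800 kN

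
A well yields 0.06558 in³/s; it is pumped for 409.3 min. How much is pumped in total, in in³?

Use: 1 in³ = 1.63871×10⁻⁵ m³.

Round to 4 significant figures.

1611 in³

0.06558 in³/s → 1.07467×10⁻⁶ m³/s
409.3 min → 24558 s
V = Q × t = 1.07467×10⁻⁶ × 24558 = 0.0263917 m³
In in³: 0.0263917 / 1.63871×10⁻⁵ = 1610.52 in³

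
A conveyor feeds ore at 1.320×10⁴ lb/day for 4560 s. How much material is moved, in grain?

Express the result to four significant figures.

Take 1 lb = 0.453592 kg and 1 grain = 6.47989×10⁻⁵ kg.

1.320×10⁴ lb/day → 0.0692988 kg/s
m = ṁ × t = 0.0692988 × 4560 = 316.003 kg
In grain: 316.003 / 6.47989×10⁻⁵ = 4.87667×10⁶ grain

4.877×10⁶ grain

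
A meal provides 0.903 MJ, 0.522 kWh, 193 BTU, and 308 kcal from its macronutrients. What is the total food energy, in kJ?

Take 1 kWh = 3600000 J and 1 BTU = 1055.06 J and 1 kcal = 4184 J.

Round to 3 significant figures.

0.903 MJ × 1000000 = 903000 J
0.522 kWh × 3600000 = 1.8792×10⁶ J
193 BTU × 1055.06 = 203627 J
308 kcal × 4184 = 1.28867×10⁶ J
Sum: 903000 + 1.8792×10⁶ + 203627 + 1.28867×10⁶ = 4.2745×10⁶ J
In kJ: 4.2745×10⁶ / 1000 = 4274.5 kJ

4270 kJ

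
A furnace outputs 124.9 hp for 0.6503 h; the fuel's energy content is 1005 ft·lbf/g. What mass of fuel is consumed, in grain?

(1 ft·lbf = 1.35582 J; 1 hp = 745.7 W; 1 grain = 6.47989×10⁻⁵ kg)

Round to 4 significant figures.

2.469×10⁶ grain

124.9 hp → 93137.9 W
0.6503 h → 2341.08 s
E = P × t = 93137.9 × 2341.08 = 2.18043×10⁸ J
1005 ft·lbf/g → 1.3626×10⁶ J/kg
m = E / e_s = 2.18043×10⁸ / 1.3626×10⁶ = 160.02 kg
In grain: 160.02 / 6.47989×10⁻⁵ = 2.46949×10⁶ grain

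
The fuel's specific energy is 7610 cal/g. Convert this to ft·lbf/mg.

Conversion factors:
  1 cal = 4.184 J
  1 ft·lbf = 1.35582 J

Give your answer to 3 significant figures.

7610 cal/g × 4.184 J/cal ÷ 0.001 kg/g = 3.18402×10⁷ J/kg
3.18402×10⁷ J/kg ÷ 1.35582 J/ft·lbf × 10⁻⁶ kg/mg = 23.4841 ft·lbf/mg

23.5 ft·lbf/mg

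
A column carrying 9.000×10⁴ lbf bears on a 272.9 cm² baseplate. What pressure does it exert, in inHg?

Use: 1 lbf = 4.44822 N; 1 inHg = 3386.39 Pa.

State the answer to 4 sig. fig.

9.000×10⁴ lbf × 4.44822 → 400340 N
272.9 cm² × 0.0001 → 0.02729 m²
P = F / A = 400340 N / 0.02729 m² = 1.46698×10⁷ Pa
1.46698×10⁷ Pa ÷ (3386.39 Pa/inHg) = 4331.99 inHg

4332 inHg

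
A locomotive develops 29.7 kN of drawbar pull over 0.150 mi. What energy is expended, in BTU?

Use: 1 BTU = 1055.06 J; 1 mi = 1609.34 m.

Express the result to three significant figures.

29.7 kN × 1000 = 29700 N
0.150 mi × 1609.34 = 241.401 m
W = F × d = 29700 N × 241.401 m = 7.16961×10⁶ J
7.16961×10⁶ J ÷ (1055.06 J/BTU) = 6795.45 BTU

6800 BTU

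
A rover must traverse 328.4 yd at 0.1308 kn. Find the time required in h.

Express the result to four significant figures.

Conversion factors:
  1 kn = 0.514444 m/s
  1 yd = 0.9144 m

328.4 yd × 0.9144 → 300.289 m
0.1308 kn × 0.514444 → 0.0672893 m/s
t = d / v = 300.289 m / 0.0672893 m/s = 4462.66 s
4462.66 s ÷ (3600 s/h) = 1.23963 h

1.240 h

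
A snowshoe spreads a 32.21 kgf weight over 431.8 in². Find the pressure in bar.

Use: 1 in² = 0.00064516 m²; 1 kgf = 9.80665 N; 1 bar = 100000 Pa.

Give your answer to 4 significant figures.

0.01134 bar

32.21 kgf × 9.80665 → 315.872 N
431.8 in² × 0.00064516 → 0.27858 m²
P = F / A = 315.872 N / 0.27858 m² = 1133.86 Pa
1133.86 Pa ÷ (100000 Pa/bar) = 0.0113386 bar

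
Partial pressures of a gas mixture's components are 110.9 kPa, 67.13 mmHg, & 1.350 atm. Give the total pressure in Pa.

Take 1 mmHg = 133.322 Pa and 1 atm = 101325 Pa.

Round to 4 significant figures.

2.566×10⁵ Pa

110.9 kPa × 1000 → 110900 Pa
67.13 mmHg × 133.322 → 8949.91 Pa
1.350 atm × 101325 → 136789 Pa
Combined: 110900 + 8949.91 + 136789 = 256639 Pa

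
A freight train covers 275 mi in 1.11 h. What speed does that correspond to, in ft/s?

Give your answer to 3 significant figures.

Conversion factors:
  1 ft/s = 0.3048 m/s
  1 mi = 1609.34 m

275 mi × 1609.34 = 442568 m
1.11 h × 3600 = 3996 s
v = d / t = 442568 m / 3996 s = 110.753 m/s
110.753 m/s ÷ (0.3048 m/s/ft/s) = 363.363 ft/s

363 ft/s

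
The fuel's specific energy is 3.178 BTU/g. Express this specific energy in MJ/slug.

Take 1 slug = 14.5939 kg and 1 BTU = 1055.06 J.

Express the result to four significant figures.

48.93 MJ/slug

3.178 BTU/g × 1055.06 J/BTU ÷ 0.001 kg/g = 3.35298×10⁶ J/kg
3.35298×10⁶ J/kg ÷ 1000000 J/MJ × 14.5939 kg/slug = 48.9331 MJ/slug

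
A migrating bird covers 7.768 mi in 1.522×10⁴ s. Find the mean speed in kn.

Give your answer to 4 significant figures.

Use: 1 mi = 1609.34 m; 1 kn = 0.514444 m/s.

7.768 mi × 1609.34 = 12501.4 m
v = d / t = 12501.4 m / 15220 s = 0.82138 m/s
0.82138 m/s ÷ (0.514444 m/s/kn) = 1.59664 kn

1.597 kn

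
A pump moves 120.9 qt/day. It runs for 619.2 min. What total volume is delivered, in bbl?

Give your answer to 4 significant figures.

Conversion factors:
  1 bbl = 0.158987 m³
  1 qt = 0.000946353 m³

0.3094 bbl

120.9 qt/day → 1.32424×10⁻⁶ m³/s
619.2 min → 37152 s
V = Q × t = 1.32424×10⁻⁶ × 37152 = 0.0491982 m³
In bbl: 0.0491982 / 0.158987 = 0.309448 bbl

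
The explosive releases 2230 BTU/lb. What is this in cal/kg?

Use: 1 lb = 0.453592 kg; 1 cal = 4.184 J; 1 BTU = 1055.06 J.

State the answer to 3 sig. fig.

2230 BTU/lb × 1055.06 J/BTU ÷ 0.453592 kg/lb = 5.187×10⁶ J/kg
5.187×10⁶ J/kg ÷ 4.184 J/cal = 1.23972×10⁶ cal/kg

1.24×10⁶ cal/kg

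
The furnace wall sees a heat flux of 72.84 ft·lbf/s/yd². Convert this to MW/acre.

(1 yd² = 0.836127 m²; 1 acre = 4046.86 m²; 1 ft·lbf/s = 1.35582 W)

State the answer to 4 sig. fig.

72.84 ft·lbf/s/yd² × 1.35582 W/ft·lbf/s ÷ 0.836127 m²/yd² = 118.114 W/m²
118.114 W/m² ÷ 1000000 W/MW × 4046.86 m²/acre = 0.477991 MW/acre

0.4780 MW/acre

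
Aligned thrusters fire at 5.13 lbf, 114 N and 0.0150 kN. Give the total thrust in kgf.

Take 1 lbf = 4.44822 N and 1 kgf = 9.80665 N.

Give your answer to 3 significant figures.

15.5 kgf

5.13 lbf × 4.44822 = 22.8194 N
114 N (already N)
0.0150 kN × 1000 = 15 N
Combined: 22.8194 + 114 + 15 = 151.819 N
In kgf: 151.819 / 9.80665 = 15.4812 kgf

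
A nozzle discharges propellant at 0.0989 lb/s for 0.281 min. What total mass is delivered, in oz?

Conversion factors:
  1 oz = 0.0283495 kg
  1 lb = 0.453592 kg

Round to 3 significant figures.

26.7 oz

0.0989 lb/s → 0.0448602 kg/s
0.281 min → 16.86 s
m = ṁ × t = 0.0448602 × 16.86 = 0.756343 kg
In oz: 0.756343 / 0.0283495 = 26.6792 oz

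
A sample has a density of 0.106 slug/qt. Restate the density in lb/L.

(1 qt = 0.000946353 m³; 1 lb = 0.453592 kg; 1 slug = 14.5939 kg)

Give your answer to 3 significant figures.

0.106 slug/qt × 14.5939 kg/slug ÷ 0.000946353 m³/qt = 1634.65 kg/m³
1634.65 kg/m³ ÷ 0.453592 kg/lb × 0.001 m³/L = 3.60379 lb/L

3.60 lb/L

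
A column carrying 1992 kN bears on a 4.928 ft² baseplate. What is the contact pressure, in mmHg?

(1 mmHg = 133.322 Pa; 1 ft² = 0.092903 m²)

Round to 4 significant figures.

1992 kN × 1000 = 1.992×10⁶ N
4.928 ft² × 0.092903 = 0.457826 m²
P = F / A = 1.992×10⁶ N / 0.457826 m² = 4.351×10⁶ Pa
4.351×10⁶ Pa ÷ (133.322 Pa/mmHg) = 32635.3 mmHg

3.264×10⁴ mmHg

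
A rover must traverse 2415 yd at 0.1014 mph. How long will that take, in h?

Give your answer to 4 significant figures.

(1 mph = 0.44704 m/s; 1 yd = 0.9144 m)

2415 yd × 0.9144 → 2208.28 m
0.1014 mph × 0.44704 → 0.0453299 m/s
t = d / v = 2208.28 m / 0.0453299 m/s = 48715.7 s
48715.7 s ÷ (3600 s/h) = 13.5321 h

13.53 h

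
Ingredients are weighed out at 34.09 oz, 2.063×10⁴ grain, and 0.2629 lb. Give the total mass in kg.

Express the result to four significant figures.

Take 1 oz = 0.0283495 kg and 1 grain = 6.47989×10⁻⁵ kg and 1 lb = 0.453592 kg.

2.422 kg

34.09 oz × 0.0283495 = 0.966434 kg
2.063×10⁴ grain × 6.47989×10⁻⁵ = 1.3368 kg
0.2629 lb × 0.453592 = 0.119249 kg
Sum: 0.966434 + 1.3368 + 0.119249 = 2.42248 kg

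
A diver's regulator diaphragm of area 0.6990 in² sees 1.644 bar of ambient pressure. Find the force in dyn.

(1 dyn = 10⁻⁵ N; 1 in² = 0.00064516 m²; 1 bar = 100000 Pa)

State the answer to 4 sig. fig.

7.414×10⁶ dyn

1.644 bar × 100000 = 164400 Pa
0.6990 in² × 0.00064516 = 4.50967×10⁻⁴ m²
F = P × A = 164400 Pa × 4.50967×10⁻⁴ m² = 74.139 N
74.139 N ÷ (10⁻⁵ N/dyn) = 7.4139×10⁶ dyn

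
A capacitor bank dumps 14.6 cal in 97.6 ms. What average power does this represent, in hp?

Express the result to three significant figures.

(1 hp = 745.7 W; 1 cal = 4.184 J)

0.839 hp

14.6 cal × 4.184 → 61.0864 J
97.6 ms × 0.001 → 0.0976 s
P = E / t = 61.0864 J / 0.0976 s = 625.885 W
625.885 W ÷ (745.7 W/hp) = 0.839325 hp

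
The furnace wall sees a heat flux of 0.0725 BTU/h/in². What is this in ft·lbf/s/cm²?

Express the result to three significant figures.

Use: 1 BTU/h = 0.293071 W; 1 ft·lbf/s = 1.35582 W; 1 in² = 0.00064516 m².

0.0725 BTU/h/in² × 0.293071 W/BTU/h ÷ 0.00064516 m²/in² = 32.9339 W/m²
32.9339 W/m² ÷ 1.35582 W/ft·lbf/s × 0.0001 m²/cm² = 0.00242908 ft·lbf/s/cm²

0.00243 ft·lbf/s/cm²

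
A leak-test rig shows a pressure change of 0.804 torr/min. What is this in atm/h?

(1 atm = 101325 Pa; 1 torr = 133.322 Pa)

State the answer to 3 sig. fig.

0.804 torr/min × 133.322 Pa/torr ÷ 60 s/min = 1.78651 Pa/s
1.78651 Pa/s ÷ 101325 Pa/atm × 3600 s/h = 0.0634733 atm/h

0.0635 atm/h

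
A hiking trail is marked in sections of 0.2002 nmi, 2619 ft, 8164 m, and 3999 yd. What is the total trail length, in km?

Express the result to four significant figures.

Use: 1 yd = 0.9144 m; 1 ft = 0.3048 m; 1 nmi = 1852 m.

0.2002 nmi × 1852 = 370.77 m
2619 ft × 0.3048 = 798.271 m
8164 m (already m)
3999 yd × 0.9144 = 3656.69 m
Sum: 370.77 + 798.271 + 8164 + 3656.69 = 12989.7 m
In km: 12989.7 / 1000 = 12.9897 km

12.99 km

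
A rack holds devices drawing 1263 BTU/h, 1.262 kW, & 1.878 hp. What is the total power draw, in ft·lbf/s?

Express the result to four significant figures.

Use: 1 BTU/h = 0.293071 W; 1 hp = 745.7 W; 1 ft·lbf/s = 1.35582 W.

1263 BTU/h × 0.293071 = 370.149 W
1.262 kW × 1000 = 1262 W
1.878 hp × 745.7 = 1400.42 W
Total: 370.149 + 1262 + 1400.42 = 3032.57 W
In ft·lbf/s: 3032.57 / 1.35582 = 2236.71 ft·lbf/s

2237 ft·lbf/s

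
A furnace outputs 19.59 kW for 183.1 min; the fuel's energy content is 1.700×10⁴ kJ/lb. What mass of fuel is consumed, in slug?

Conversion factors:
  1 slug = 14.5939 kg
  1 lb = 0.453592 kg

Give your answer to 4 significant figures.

0.3935 slug

19.59 kW → 19590 W
183.1 min → 10986 s
E = P × t = 19590 × 10986 = 2.15216×10⁸ J
1.700×10⁴ kJ/lb → 3.74786×10⁷ J/kg
m = E / e_s = 2.15216×10⁸ / 3.74786×10⁷ = 5.74237 kg
In slug: 5.74237 / 14.5939 = 0.393477 slug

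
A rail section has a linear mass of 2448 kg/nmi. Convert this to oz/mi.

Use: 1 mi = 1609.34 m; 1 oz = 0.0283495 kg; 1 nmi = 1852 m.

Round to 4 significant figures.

2448 kg/nmi ÷ 1852 m/nmi = 1.32181 kg/m
1.32181 kg/m ÷ 0.0283495 kg/oz × 1609.34 m/mi = 75036.3 oz/mi

7.504×10⁴ oz/mi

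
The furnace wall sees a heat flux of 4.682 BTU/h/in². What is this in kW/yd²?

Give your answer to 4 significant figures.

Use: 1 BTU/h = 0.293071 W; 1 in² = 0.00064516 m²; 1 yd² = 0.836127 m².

1.778 kW/yd²

4.682 BTU/h/in² × 0.293071 W/BTU/h ÷ 0.00064516 m²/in² = 2126.85 W/m²
2126.85 W/m² ÷ 1000 W/kW × 0.836127 m²/yd² = 1.77832 kW/yd²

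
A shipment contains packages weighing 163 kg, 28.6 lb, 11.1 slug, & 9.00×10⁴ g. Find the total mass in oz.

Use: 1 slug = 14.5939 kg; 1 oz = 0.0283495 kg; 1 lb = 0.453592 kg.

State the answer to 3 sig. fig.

1.51×10⁴ oz

163 kg (already kg)
28.6 lb × 0.453592 = 12.9727 kg
11.1 slug × 14.5939 = 161.992 kg
9.00×10⁴ g × 0.001 = 90 kg
Combined: 163 + 12.9727 + 161.992 + 90 = 427.965 kg
In oz: 427.965 / 0.0283495 = 15096 oz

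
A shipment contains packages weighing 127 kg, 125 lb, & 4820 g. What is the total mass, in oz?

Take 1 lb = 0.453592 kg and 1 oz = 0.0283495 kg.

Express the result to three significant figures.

6650 oz

127 kg (already kg)
125 lb × 0.453592 → 56.699 kg
4820 g × 0.001 → 4.82 kg
Combined: 127 + 56.699 + 4.82 = 188.519 kg
In oz: 188.519 / 0.0283495 = 6649.82 oz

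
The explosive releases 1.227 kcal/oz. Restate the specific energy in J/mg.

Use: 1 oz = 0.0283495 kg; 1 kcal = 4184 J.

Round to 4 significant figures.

1.227 kcal/oz × 4184 J/kcal ÷ 0.0283495 kg/oz = 181088 J/kg
181088 J/kg × 10⁻⁶ kg/mg = 0.181088 J/mg

0.1811 J/mg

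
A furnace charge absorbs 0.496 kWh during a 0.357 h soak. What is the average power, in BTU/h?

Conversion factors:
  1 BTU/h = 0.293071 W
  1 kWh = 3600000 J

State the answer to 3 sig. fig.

4740 BTU/h

0.496 kWh × 3600000 → 1.7856×10⁶ J
0.357 h × 3600 → 1285.2 s
P = E / t = 1.7856×10⁶ J / 1285.2 s = 1389.36 W
1389.36 W ÷ (0.293071 W/BTU/h) = 4740.69 BTU/h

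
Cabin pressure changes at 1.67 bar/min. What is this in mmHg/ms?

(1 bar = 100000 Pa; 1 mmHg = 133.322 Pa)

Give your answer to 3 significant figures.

0.0209 mmHg/ms

1.67 bar/min × 100000 Pa/bar ÷ 60 s/min = 2783.33 Pa/s
2783.33 Pa/s ÷ 133.322 Pa/mmHg × 0.001 s/ms = 0.0208767 mmHg/ms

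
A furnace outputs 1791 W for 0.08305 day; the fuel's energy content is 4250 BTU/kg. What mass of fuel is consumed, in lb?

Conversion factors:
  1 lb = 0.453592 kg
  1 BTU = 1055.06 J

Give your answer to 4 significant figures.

6.319 lb

0.08305 day → 7175.52 s
E = P × t = 1791 × 7175.52 = 1.28514×10⁷ J
4250 BTU/kg → 4.484×10⁶ J/kg
m = E / e_s = 1.28514×10⁷ / 4.484×10⁶ = 2.86606 kg
In lb: 2.86606 / 0.453592 = 6.31859 lb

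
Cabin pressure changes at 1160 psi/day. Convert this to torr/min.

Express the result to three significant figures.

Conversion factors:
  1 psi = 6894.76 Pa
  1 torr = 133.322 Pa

1160 psi/day × 6894.76 Pa/psi ÷ 86400 s/day = 92.5685 Pa/s
92.5685 Pa/s ÷ 133.322 Pa/torr × 60 s/min = 41.6594 torr/min

41.7 torr/min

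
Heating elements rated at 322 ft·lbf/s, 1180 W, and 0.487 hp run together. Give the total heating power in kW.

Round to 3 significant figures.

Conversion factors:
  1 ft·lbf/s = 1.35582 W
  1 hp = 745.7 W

1.98 kW

322 ft·lbf/s × 1.35582 → 436.574 W
1180 W (already W)
0.487 hp × 745.7 → 363.156 W
Combined: 436.574 + 1180 + 363.156 = 1979.73 W
In kW: 1979.73 / 1000 = 1.97973 kW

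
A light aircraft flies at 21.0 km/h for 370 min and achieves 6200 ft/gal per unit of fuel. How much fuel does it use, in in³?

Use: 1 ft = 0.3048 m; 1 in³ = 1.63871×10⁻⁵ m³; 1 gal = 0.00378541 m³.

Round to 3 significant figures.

1.58×10⁴ in³

21.0 km/h → 5.83333 m/s
370 min → 22200 s
d = v × t = 5.83333 × 22200 = 129500 m
6200 ft/gal → 499222 m/m³
V = d / (distance per unit fuel) = 129500 / 499222 = 0.259404 m³
In in³: 0.259404 / 1.63871×10⁻⁵ = 15829.8 in³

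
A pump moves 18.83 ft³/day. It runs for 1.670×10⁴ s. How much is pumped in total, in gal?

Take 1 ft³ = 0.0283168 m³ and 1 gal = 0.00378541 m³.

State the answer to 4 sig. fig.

18.83 ft³/day → 6.17136×10⁻⁶ m³/s
V = Q × t = 6.17136×10⁻⁶ × 16700 = 0.103062 m³
In gal: 0.103062 / 0.00378541 = 27.2261 gal

27.23 gal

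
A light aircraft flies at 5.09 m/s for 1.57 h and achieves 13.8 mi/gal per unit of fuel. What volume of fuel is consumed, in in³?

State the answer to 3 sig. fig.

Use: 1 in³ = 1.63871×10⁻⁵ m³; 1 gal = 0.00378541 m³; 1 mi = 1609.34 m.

1.57 h → 5652 s
d = v × t = 5.09 × 5652 = 28768.7 m
13.8 mi/gal → 5.86697×10⁶ m/m³
V = d / (distance per unit fuel) = 28768.7 / 5.86697×10⁶ = 0.0049035 m³
In in³: 0.0049035 / 1.63871×10⁻⁵ = 299.229 in³

299 in³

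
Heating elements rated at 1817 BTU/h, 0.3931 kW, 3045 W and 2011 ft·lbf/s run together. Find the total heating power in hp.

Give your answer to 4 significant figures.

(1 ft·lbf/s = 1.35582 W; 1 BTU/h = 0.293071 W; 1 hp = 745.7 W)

8.981 hp

1817 BTU/h × 0.293071 = 532.51 W
0.3931 kW × 1000 = 393.1 W
3045 W (already W)
2011 ft·lbf/s × 1.35582 = 2726.55 W
Total: 532.51 + 393.1 + 3045 + 2726.55 = 6697.16 W
In hp: 6697.16 / 745.7 = 8.98104 hp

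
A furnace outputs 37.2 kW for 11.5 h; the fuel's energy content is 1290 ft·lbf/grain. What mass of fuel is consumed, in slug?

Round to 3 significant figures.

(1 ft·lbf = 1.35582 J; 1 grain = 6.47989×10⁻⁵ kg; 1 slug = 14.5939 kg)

37.2 kW → 37200 W
11.5 h → 41400 s
E = P × t = 37200 × 41400 = 1.54008×10⁹ J
1290 ft·lbf/grain → 2.69913×10⁷ J/kg
m = E / e_s = 1.54008×10⁹ / 2.69913×10⁷ = 57.0584 kg
In slug: 57.0584 / 14.5939 = 3.90974 slug

3.91 slug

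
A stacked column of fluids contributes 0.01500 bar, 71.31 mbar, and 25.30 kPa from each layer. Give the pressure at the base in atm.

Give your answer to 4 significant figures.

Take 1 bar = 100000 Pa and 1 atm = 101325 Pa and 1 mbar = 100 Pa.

0.3349 atm

0.01500 bar × 100000 = 1500 Pa
71.31 mbar × 100 = 7131 Pa
25.30 kPa × 1000 = 25300 Pa
Combined: 1500 + 7131 + 25300 = 33931 Pa
In atm: 33931 / 101325 = 0.334873 atm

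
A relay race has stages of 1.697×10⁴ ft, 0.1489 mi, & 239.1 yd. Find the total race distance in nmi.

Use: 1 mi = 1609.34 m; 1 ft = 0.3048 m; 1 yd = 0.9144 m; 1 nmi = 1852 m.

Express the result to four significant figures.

3.040 nmi

1.697×10⁴ ft × 0.3048 → 5172.46 m
0.1489 mi × 1609.34 → 239.631 m
239.1 yd × 0.9144 → 218.633 m
Combined: 5172.46 + 239.631 + 218.633 = 5630.72 m
In nmi: 5630.72 / 1852 = 3.04035 nmi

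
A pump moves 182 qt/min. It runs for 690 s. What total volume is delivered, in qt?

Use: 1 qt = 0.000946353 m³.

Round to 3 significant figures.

182 qt/min → 0.0028706 m³/s
V = Q × t = 0.0028706 × 690 = 1.98071 m³
In qt: 1.98071 / 0.000946353 = 2092.99 qt

2090 qt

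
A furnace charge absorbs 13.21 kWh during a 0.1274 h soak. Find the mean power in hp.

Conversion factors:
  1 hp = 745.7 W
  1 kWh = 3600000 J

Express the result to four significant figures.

13.21 kWh × 3600000 = 4.7556×10⁷ J
0.1274 h × 3600 = 458.64 s
P = E / t = 4.7556×10⁷ J / 458.64 s = 103689 W
103689 W ÷ (745.7 W/hp) = 139.049 hp

139.0 hp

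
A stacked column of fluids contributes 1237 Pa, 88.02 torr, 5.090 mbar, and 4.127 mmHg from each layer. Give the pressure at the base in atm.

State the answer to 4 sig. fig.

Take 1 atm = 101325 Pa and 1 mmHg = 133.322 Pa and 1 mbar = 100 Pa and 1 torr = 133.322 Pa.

1237 Pa (already Pa)
88.02 torr × 133.322 → 11735 Pa
5.090 mbar × 100 → 509 Pa
4.127 mmHg × 133.322 → 550.22 Pa
Total: 1237 + 11735 + 509 + 550.22 = 14031.2 Pa
In atm: 14031.2 / 101325 = 0.138477 atm

0.1385 atm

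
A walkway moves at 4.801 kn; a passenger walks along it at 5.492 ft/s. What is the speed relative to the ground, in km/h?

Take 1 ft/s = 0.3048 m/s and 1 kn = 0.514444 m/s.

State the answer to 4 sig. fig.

4.801 kn × 0.514444 = 2.46985 m/s
5.492 ft/s × 0.3048 = 1.67396 m/s
Combined: 2.46985 + 1.67396 = 4.14381 m/s
In km/h: 4.14381 / (1/3.6) = 14.9177 km/h

14.92 km/h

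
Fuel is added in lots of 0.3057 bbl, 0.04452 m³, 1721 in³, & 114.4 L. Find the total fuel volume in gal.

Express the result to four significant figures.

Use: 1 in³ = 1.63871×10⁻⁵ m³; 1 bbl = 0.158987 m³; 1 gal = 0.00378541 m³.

62.27 gal

0.3057 bbl × 0.158987 → 0.0486023 m³
0.04452 m³ (already m³)
1721 in³ × 1.63871×10⁻⁵ → 0.0282022 m³
114.4 L × 0.001 → 0.1144 m³
Sum: 0.0486023 + 0.04452 + 0.0282022 + 0.1144 = 0.235724 m³
In gal: 0.235724 / 0.00378541 = 62.2717 gal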